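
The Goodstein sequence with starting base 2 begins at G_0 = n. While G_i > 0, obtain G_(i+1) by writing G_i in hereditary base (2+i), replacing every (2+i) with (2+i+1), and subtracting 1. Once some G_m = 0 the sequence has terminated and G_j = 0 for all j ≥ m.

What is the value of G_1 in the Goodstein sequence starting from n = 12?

107

i=0: 12 = 2^(2 + 1) + 2^2 (b=2); 2→3: 3^(3 + 1) + 3^3 = 108; 108−1 = 107
i=1: 107 = 3^(3 + 1) + 2·3^2 + 2·3 + 2 (b=3); 3→4: 4^(4 + 1) + 2·4^2 + 2·4 + 2 = 1066; 1066−1 = 1065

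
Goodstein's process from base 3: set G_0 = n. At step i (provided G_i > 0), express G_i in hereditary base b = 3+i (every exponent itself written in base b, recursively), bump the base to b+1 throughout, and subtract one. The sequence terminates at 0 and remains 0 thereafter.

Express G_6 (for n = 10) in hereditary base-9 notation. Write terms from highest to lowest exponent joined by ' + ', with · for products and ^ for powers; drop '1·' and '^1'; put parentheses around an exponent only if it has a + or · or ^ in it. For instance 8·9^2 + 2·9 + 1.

G_0 = 10. HB_3(10) = 3^2 + 1. Bump = 17. G_1 = 16.
G_1 = 16. HB_4(16) = 4^2. Bump = 25. G_2 = 24.
G_2 = 24. HB_5(24) = 4·5 + 4. Bump = 28. G_3 = 27.
G_3 = 27. HB_6(27) = 4·6 + 3. Bump = 31. G_4 = 30.
G_4 = 30. HB_7(30) = 4·7 + 2. Bump = 34. G_5 = 33.
G_5 = 33. HB_8(33) = 4·8 + 1. Bump = 37. G_6 = 36.
G_6 = 36. HB_9(36) = 4·9. Bump = 40. G_7 = 39.

4·9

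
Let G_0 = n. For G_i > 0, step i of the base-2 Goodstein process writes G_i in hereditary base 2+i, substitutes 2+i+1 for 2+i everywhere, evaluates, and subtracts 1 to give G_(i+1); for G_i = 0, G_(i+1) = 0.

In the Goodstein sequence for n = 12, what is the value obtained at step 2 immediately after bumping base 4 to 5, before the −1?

15686

G_0=12  [base 2] 2^(2 + 1) + 2^2  →[2↦3]→  3^(3 + 1) + 3^3 = 108  −1 ⇒ G_1=107
G_1=107  [base 3] 3^(3 + 1) + 2·3^2 + 2·3 + 2  →[3↦4]→  4^(4 + 1) + 2·4^2 + 2·4 + 2 = 1066  −1 ⇒ G_2=1065
G_2=1065  [base 4] 4^(4 + 1) + 2·4^2 + 2·4 + 1  →[4↦5]→  5^(5 + 1) + 2·5^2 + 2·5 + 1 = 15686  −1 ⇒ G_3=15685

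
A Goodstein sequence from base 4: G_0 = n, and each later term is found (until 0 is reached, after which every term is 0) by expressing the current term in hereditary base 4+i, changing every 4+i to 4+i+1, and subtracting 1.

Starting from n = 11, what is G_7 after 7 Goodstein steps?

15

base 4: 11 = 2·4 + 3; at 5: 2·5 + 3 = 13; next = 12
base 5: 12 = 2·5 + 2; at 6: 2·6 + 2 = 14; next = 13
base 6: 13 = 2·6 + 1; at 7: 2·7 + 1 = 15; next = 14
base 7: 14 = 2·7; at 8: 2·8 = 16; next = 15
base 8: 15 = 8 + 7; at 9: 9 + 7 = 16; next = 15
base 9: 15 = 9 + 6; at 10: 10 + 6 = 16; next = 15
base 10: 15 = 10 + 5; at 11: 11 + 5 = 16; next = 15
base 11: 15 = 11 + 4; at 12: 12 + 4 = 16; next = 15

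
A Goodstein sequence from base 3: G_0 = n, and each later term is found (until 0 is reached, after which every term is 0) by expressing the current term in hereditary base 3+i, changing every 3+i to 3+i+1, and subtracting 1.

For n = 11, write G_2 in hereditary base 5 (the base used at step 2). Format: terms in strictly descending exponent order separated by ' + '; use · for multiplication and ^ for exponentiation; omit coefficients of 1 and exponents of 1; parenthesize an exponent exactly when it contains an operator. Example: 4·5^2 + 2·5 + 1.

5^2

11 —HB3→ 3^2 + 2 —bump→ 4^2 + 2 = 18 —(−1)→ 17
17 —HB4→ 4^2 + 1 —bump→ 5^2 + 1 = 26 —(−1)→ 25
25 —HB5→ 5^2 —bump→ 6^2 = 36 —(−1)→ 35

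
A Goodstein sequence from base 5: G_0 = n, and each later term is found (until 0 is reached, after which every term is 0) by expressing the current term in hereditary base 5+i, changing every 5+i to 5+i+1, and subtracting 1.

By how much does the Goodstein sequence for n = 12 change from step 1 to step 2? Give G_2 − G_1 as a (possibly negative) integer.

1

G_0=12  [base 5] 2·5 + 2  →[5↦6]→  2·6 + 2 = 14  −1 ⇒ G_1=13
G_1=13  [base 6] 2·6 + 1  →[6↦7]→  2·7 + 1 = 15  −1 ⇒ G_2=14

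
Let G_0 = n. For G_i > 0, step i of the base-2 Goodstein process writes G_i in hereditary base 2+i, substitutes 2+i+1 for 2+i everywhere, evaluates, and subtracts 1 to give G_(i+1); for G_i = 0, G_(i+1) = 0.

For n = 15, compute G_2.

1283

15 —HB2→ 2^(2 + 1) + 2^2 + 2 + 1 —bump→ 3^(3 + 1) + 3^3 + 3 + 1 = 112 —(−1)→ 111
111 —HB3→ 3^(3 + 1) + 3^3 + 3 —bump→ 4^(4 + 1) + 4^4 + 4 = 1284 —(−1)→ 1283
1283 —HB4→ 4^(4 + 1) + 4^4 + 3 —bump→ 5^(5 + 1) + 5^5 + 3 = 18753 —(−1)→ 18752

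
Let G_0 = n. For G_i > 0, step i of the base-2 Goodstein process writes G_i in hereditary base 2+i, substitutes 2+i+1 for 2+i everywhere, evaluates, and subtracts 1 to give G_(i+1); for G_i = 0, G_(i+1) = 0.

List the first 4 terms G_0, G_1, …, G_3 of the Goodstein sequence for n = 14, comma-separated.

G_0 = 14. HB_2(14) = 2^(2 + 1) + 2^2 + 2. Bump = 111. G_1 = 110.
G_1 = 110. HB_3(110) = 3^(3 + 1) + 3^3 + 2. Bump = 1282. G_2 = 1281.
G_2 = 1281. HB_4(1281) = 4^(4 + 1) + 4^4 + 1. Bump = 18751. G_3 = 18750.

14, 110, 1281, 18750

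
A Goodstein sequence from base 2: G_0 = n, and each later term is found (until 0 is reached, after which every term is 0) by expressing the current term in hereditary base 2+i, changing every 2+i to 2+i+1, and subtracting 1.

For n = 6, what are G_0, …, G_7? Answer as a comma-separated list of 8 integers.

6, 29, 257, 3125, 46655, 98039, 187243, 332147

[0] 6 ≡ 2^2 + 2 (base 2). Lift 3: 30. −1: 29.
[1] 29 ≡ 3^3 + 2 (base 3). Lift 4: 258. −1: 257.
[2] 257 ≡ 4^4 + 1 (base 4). Lift 5: 3126. −1: 3125.
[3] 3125 ≡ 5^5 (base 5). Lift 6: 46656. −1: 46655.
[4] 46655 ≡ 5·6^5 + 5·6^4 + 5·6^3 + 5·6^2 + 5·6 + 5 (base 6). Lift 7: 98040. −1: 98039.
[5] 98039 ≡ 5·7^5 + 5·7^4 + 5·7^3 + 5·7^2 + 5·7 + 4 (base 7). Lift 8: 187244. −1: 187243.
[6] 187243 ≡ 5·8^5 + 5·8^4 + 5·8^3 + 5·8^2 + 5·8 + 3 (base 8). Lift 9: 332148. −1: 332147.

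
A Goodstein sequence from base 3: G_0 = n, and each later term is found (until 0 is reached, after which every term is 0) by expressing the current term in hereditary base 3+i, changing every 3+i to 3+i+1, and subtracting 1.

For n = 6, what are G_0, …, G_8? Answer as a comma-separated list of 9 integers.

G_0 = 6. HB_3(6) = 2·3. Bump = 8. G_1 = 7.
G_1 = 7. HB_4(7) = 4 + 3. Bump = 8. G_2 = 7.
G_2 = 7. HB_5(7) = 5 + 2. Bump = 8. G_3 = 7.
G_3 = 7. HB_6(7) = 6 + 1. Bump = 8. G_4 = 7.
G_4 = 7. HB_7(7) = 7. Bump = 8. G_5 = 7.
G_5 = 7. HB_8(7) = 7. Bump = 7. G_6 = 6.
G_6 = 6. HB_9(6) = 6. Bump = 6. G_7 = 5.
G_7 = 5. HB_10(5) = 5. Bump = 5. G_8 = 4.

6, 7, 7, 7, 7, 7, 6, 5, 4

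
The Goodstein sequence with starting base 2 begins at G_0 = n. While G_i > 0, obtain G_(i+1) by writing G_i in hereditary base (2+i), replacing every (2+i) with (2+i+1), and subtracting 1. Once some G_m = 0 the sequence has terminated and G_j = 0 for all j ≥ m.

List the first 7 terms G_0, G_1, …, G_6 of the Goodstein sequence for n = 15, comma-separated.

15, 111, 1283, 18752, 326593, 6588344, 150994943

(0) 15|_2 = 2^(2 + 1) + 2^2 + 2 + 1 ↦ 3^(3 + 1) + 3^3 + 3 + 1|_3 = 112 ⇒ 111
(1) 111|_3 = 3^(3 + 1) + 3^3 + 3 ↦ 4^(4 + 1) + 4^4 + 4|_4 = 1284 ⇒ 1283
(2) 1283|_4 = 4^(4 + 1) + 4^4 + 3 ↦ 5^(5 + 1) + 5^5 + 3|_5 = 18753 ⇒ 18752
(3) 18752|_5 = 5^(5 + 1) + 5^5 + 2 ↦ 6^(6 + 1) + 6^6 + 2|_6 = 326594 ⇒ 326593
(4) 326593|_6 = 6^(6 + 1) + 6^6 + 1 ↦ 7^(7 + 1) + 7^7 + 1|_7 = 6588345 ⇒ 6588344
(5) 6588344|_7 = 7^(7 + 1) + 7^7 ↦ 8^(8 + 1) + 8^8|_8 = 150994944 ⇒ 150994943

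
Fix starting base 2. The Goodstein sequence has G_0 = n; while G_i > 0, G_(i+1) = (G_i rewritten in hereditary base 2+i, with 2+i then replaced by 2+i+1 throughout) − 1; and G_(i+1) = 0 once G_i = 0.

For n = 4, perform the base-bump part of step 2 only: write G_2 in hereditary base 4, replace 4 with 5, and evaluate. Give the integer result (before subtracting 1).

base 2: 4 = 2^2; at 3: 3^3 = 27; next = 26
base 3: 26 = 2·3^2 + 2·3 + 2; at 4: 2·4^2 + 2·4 + 2 = 42; next = 41
base 4: 41 = 2·4^2 + 2·4 + 1; at 5: 2·5^2 + 2·5 + 1 = 61; next = 60

61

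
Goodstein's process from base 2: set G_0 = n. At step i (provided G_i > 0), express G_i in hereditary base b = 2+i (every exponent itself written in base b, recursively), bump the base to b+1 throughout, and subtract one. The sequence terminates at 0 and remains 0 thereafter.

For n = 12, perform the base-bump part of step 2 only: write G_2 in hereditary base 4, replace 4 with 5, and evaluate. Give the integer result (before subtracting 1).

15686

G_0 = 12. HB_2(12) = 2^(2 + 1) + 2^2. Bump = 108. G_1 = 107.
G_1 = 107. HB_3(107) = 3^(3 + 1) + 2·3^2 + 2·3 + 2. Bump = 1066. G_2 = 1065.
G_2 = 1065. HB_4(1065) = 4^(4 + 1) + 2·4^2 + 2·4 + 1. Bump = 15686. G_3 = 15685.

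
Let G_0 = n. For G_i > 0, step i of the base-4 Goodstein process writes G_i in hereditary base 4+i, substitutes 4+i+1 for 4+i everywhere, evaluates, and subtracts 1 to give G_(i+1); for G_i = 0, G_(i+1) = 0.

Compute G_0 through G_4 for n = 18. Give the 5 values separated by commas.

step 0: 18 = 4^2 + 2; sub 5 for 4: 5^2 + 2; = 27; G_1 = 27−1 = 26
step 1: 26 = 5^2 + 1; sub 6 for 5: 6^2 + 1; = 37; G_2 = 37−1 = 36
step 2: 36 = 6^2; sub 7 for 6: 7^2; = 49; G_3 = 49−1 = 48
step 3: 48 = 6·7 + 6; sub 8 for 7: 6·8 + 6; = 54; G_4 = 54−1 = 53

18, 26, 36, 48, 53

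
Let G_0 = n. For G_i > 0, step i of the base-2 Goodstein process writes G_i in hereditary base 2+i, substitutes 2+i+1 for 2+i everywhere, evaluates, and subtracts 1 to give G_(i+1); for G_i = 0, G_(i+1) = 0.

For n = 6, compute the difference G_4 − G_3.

base 2: 6 = 2^2 + 2; at 3: 3^3 + 3 = 30; next = 29
base 3: 29 = 3^3 + 2; at 4: 4^4 + 2 = 258; next = 257
base 4: 257 = 4^4 + 1; at 5: 5^5 + 1 = 3126; next = 3125
base 5: 3125 = 5^5; at 6: 6^6 = 46656; next = 46655

43530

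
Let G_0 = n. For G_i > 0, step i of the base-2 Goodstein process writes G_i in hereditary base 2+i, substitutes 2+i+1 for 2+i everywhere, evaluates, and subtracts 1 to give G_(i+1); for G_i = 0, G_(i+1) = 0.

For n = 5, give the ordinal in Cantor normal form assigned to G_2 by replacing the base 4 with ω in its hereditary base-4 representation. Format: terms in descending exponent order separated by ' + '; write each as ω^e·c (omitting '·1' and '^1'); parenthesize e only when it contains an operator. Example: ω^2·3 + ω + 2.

ω^3·3 + ω^2·3 + ω·3 + 3

(0) 5|_2 = 2^2 + 1 ↦ 3^3 + 1|_3 = 28 ⇒ 27
(1) 27|_3 = 3^3 ↦ 4^4|_4 = 256 ⇒ 255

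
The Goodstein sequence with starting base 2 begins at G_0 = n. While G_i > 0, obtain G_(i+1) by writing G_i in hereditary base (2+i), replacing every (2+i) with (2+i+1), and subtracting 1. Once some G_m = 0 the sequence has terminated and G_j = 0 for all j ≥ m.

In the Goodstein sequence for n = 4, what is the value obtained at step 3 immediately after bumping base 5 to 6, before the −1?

[0] 4 ≡ 2^2 (base 2). Lift 3: 27. −1: 26.
[1] 26 ≡ 2·3^2 + 2·3 + 2 (base 3). Lift 4: 42. −1: 41.
[2] 41 ≡ 2·4^2 + 2·4 + 1 (base 4). Lift 5: 61. −1: 60.
[3] 60 ≡ 2·5^2 + 2·5 (base 5). Lift 6: 84. −1: 83.

84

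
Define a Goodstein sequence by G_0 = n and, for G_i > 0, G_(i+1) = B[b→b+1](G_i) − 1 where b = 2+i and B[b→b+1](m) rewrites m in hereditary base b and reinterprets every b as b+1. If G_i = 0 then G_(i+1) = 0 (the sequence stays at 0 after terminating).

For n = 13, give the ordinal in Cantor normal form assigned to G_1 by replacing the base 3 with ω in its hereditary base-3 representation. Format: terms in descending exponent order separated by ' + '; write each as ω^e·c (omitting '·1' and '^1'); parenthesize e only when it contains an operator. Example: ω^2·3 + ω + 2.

ω^(ω + 1) + ω^ω

(0) 13|_2 = 2^(2 + 1) + 2^2 + 1 ↦ 3^(3 + 1) + 3^3 + 1|_3 = 109 ⇒ 108
(1) 108|_3 = 3^(3 + 1) + 3^3 ↦ 4^(4 + 1) + 4^4|_4 = 1280 ⇒ 1279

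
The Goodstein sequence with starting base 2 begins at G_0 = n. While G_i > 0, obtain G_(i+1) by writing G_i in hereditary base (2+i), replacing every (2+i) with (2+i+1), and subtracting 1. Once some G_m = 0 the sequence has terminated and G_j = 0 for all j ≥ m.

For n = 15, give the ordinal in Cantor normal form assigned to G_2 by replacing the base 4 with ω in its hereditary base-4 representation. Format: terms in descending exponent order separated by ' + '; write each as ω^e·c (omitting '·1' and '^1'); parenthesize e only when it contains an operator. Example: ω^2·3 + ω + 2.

base 2: 15 = 2^(2 + 1) + 2^2 + 2 + 1; at 3: 3^(3 + 1) + 3^3 + 3 + 1 = 112; next = 111
base 3: 111 = 3^(3 + 1) + 3^3 + 3; at 4: 4^(4 + 1) + 4^4 + 4 = 1284; next = 1283
base 4: 1283 = 4^(4 + 1) + 4^4 + 3; at 5: 5^(5 + 1) + 5^5 + 3 = 18753; next = 18752

ω^(ω + 1) + ω^ω + 3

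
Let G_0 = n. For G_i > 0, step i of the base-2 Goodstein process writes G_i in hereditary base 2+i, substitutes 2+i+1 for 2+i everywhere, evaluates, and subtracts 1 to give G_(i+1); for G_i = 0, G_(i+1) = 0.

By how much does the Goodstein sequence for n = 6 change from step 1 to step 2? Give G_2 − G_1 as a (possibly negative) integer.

G_0=6  [base 2] 2^2 + 2  →[2↦3]→  3^3 + 3 = 30  −1 ⇒ G_1=29
G_1=29  [base 3] 3^3 + 2  →[3↦4]→  4^4 + 2 = 258  −1 ⇒ G_2=257

228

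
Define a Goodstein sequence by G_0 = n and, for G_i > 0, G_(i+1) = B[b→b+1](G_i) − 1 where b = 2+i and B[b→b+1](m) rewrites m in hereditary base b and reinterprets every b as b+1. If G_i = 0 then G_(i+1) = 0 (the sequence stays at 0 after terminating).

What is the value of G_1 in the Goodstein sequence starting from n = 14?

110

G_0=14  [base 2] 2^(2 + 1) + 2^2 + 2  →[2↦3]→  3^(3 + 1) + 3^3 + 3 = 111  −1 ⇒ G_1=110
G_1=110  [base 3] 3^(3 + 1) + 3^3 + 2  →[3↦4]→  4^(4 + 1) + 4^4 + 2 = 1282  −1 ⇒ G_2=1281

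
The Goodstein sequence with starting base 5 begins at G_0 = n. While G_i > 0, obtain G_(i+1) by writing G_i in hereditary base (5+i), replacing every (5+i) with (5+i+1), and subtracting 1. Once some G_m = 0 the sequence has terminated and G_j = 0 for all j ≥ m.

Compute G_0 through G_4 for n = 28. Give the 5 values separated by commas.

28, 38, 50, 64, 80

[0] 28 ≡ 5^2 + 3 (base 5). Lift 6: 39. −1: 38.
[1] 38 ≡ 6^2 + 2 (base 6). Lift 7: 51. −1: 50.
[2] 50 ≡ 7^2 + 1 (base 7). Lift 8: 65. −1: 64.
[3] 64 ≡ 8^2 (base 8). Lift 9: 81. −1: 80.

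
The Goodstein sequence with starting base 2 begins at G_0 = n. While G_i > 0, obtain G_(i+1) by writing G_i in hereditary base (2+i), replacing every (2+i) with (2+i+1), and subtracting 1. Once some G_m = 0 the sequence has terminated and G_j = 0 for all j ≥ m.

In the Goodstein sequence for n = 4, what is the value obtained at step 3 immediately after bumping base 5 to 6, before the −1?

base 2: 4 = 2^2; at 3: 3^3 = 27; next = 26
base 3: 26 = 2·3^2 + 2·3 + 2; at 4: 2·4^2 + 2·4 + 2 = 42; next = 41
base 4: 41 = 2·4^2 + 2·4 + 1; at 5: 2·5^2 + 2·5 + 1 = 61; next = 60
base 5: 60 = 2·5^2 + 2·5; at 6: 2·6^2 + 2·6 = 84; next = 83

84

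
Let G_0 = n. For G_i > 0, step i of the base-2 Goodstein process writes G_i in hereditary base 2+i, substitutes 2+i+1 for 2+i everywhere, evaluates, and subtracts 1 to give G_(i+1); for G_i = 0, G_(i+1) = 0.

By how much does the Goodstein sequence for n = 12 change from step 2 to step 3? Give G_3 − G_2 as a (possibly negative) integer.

base 2: 12 = 2^(2 + 1) + 2^2; at 3: 3^(3 + 1) + 3^3 = 108; next = 107
base 3: 107 = 3^(3 + 1) + 2·3^2 + 2·3 + 2; at 4: 4^(4 + 1) + 2·4^2 + 2·4 + 2 = 1066; next = 1065
base 4: 1065 = 4^(4 + 1) + 2·4^2 + 2·4 + 1; at 5: 5^(5 + 1) + 2·5^2 + 2·5 + 1 = 15686; next = 15685

14620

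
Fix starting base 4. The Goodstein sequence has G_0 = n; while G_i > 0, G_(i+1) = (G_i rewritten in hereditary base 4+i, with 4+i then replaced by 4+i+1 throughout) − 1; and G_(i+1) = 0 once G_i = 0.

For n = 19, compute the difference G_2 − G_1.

i=0: 19 = 4^2 + 3 (b=4); 4→5: 5^2 + 3 = 28; 28−1 = 27
i=1: 27 = 5^2 + 2 (b=5); 5→6: 6^2 + 2 = 38; 38−1 = 37

10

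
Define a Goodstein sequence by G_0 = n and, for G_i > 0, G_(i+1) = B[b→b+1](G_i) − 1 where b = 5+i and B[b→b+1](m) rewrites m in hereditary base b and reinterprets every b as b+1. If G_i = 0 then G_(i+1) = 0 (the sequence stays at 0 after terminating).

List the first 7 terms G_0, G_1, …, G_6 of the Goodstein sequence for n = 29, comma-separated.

29, 39, 51, 65, 81, 99, 107

29 —HB5→ 5^2 + 4 —bump→ 6^2 + 4 = 40 —(−1)→ 39
39 —HB6→ 6^2 + 3 —bump→ 7^2 + 3 = 52 —(−1)→ 51
51 —HB7→ 7^2 + 2 —bump→ 8^2 + 2 = 66 —(−1)→ 65
65 —HB8→ 8^2 + 1 —bump→ 9^2 + 1 = 82 —(−1)→ 81
81 —HB9→ 9^2 —bump→ 10^2 = 100 —(−1)→ 99
99 —HB10→ 9·10 + 9 —bump→ 9·11 + 9 = 108 —(−1)→ 107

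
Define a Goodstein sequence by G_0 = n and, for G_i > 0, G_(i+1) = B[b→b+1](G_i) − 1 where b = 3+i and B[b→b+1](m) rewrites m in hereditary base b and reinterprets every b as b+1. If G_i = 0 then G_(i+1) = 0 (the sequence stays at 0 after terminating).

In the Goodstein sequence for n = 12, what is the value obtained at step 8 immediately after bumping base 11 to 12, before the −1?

88

i=0: 12 = 3^2 + 3 (b=3); 3→4: 4^2 + 4 = 20; 20−1 = 19
i=1: 19 = 4^2 + 3 (b=4); 4→5: 5^2 + 3 = 28; 28−1 = 27
i=2: 27 = 5^2 + 2 (b=5); 5→6: 6^2 + 2 = 38; 38−1 = 37
i=3: 37 = 6^2 + 1 (b=6); 6→7: 7^2 + 1 = 50; 50−1 = 49
i=4: 49 = 7^2 (b=7); 7→8: 8^2 = 64; 64−1 = 63
i=5: 63 = 7·8 + 7 (b=8); 8→9: 7·9 + 7 = 70; 70−1 = 69
i=6: 69 = 7·9 + 6 (b=9); 9→10: 7·10 + 6 = 76; 76−1 = 75
i=7: 75 = 7·10 + 5 (b=10); 10→11: 7·11 + 5 = 82; 82−1 = 81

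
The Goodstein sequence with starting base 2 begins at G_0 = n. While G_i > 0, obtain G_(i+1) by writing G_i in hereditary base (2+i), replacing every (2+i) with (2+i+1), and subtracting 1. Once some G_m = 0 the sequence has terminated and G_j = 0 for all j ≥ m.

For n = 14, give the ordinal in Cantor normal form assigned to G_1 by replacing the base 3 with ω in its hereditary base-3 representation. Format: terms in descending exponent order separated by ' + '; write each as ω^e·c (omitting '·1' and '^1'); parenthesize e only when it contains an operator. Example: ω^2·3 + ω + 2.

ω^(ω + 1) + ω^ω + 2

base 2: 14 = 2^(2 + 1) + 2^2 + 2; at 3: 3^(3 + 1) + 3^3 + 3 = 111; next = 110
base 3: 110 = 3^(3 + 1) + 3^3 + 2; at 4: 4^(4 + 1) + 4^4 + 2 = 1282; next = 1281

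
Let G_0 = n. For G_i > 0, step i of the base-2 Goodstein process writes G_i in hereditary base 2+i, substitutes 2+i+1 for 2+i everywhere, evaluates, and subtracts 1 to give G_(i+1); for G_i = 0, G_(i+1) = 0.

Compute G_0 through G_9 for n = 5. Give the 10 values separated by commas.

5, 27, 255, 467, 775, 1197, 1751, 2454, 3325, 4382

i=0: 5 = 2^2 + 1 (b=2); 2→3: 3^3 + 1 = 28; 28−1 = 27
i=1: 27 = 3^3 (b=3); 3→4: 4^4 = 256; 256−1 = 255
i=2: 255 = 3·4^3 + 3·4^2 + 3·4 + 3 (b=4); 4→5: 3·5^3 + 3·5^2 + 3·5 + 3 = 468; 468−1 = 467
i=3: 467 = 3·5^3 + 3·5^2 + 3·5 + 2 (b=5); 5→6: 3·6^3 + 3·6^2 + 3·6 + 2 = 776; 776−1 = 775
i=4: 775 = 3·6^3 + 3·6^2 + 3·6 + 1 (b=6); 6→7: 3·7^3 + 3·7^2 + 3·7 + 1 = 1198; 1198−1 = 1197
i=5: 1197 = 3·7^3 + 3·7^2 + 3·7 (b=7); 7→8: 3·8^3 + 3·8^2 + 3·8 = 1752; 1752−1 = 1751
i=6: 1751 = 3·8^3 + 3·8^2 + 2·8 + 7 (b=8); 8→9: 3·9^3 + 3·9^2 + 2·9 + 7 = 2455; 2455−1 = 2454
i=7: 2454 = 3·9^3 + 3·9^2 + 2·9 + 6 (b=9); 9→10: 3·10^3 + 3·10^2 + 2·10 + 6 = 3326; 3326−1 = 3325
i=8: 3325 = 3·10^3 + 3·10^2 + 2·10 + 5 (b=10); 10→11: 3·11^3 + 3·11^2 + 2·11 + 5 = 4383; 4383−1 = 4382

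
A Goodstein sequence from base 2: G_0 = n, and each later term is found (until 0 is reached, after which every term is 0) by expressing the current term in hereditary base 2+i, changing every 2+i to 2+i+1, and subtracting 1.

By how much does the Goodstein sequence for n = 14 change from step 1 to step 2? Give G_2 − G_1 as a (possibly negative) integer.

G_0 = 14. HB_2(14) = 2^(2 + 1) + 2^2 + 2. Bump = 111. G_1 = 110.
G_1 = 110. HB_3(110) = 3^(3 + 1) + 3^3 + 2. Bump = 1282. G_2 = 1281.

1171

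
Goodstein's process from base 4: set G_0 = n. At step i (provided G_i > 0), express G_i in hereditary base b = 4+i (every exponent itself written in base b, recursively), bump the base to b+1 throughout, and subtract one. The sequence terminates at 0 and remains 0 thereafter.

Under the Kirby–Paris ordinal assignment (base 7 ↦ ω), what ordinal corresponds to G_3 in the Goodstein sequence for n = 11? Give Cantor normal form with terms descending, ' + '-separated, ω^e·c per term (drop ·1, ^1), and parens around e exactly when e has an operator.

base 4: 11 = 2·4 + 3; at 5: 2·5 + 3 = 13; next = 12
base 5: 12 = 2·5 + 2; at 6: 2·6 + 2 = 14; next = 13
base 6: 13 = 2·6 + 1; at 7: 2·7 + 1 = 15; next = 14
base 7: 14 = 2·7; at 8: 2·8 = 16; next = 15

ω·2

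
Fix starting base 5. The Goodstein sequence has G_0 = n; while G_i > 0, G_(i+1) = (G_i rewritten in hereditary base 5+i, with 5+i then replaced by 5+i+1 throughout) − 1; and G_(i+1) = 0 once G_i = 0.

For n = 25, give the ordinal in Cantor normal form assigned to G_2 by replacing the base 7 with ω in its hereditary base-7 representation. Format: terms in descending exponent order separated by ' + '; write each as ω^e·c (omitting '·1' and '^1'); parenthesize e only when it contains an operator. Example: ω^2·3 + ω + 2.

[0] 25 ≡ 5^2 (base 5). Lift 6: 36. −1: 35.
[1] 35 ≡ 5·6 + 5 (base 6). Lift 7: 40. −1: 39.
[2] 39 ≡ 5·7 + 4 (base 7). Lift 8: 44. −1: 43.

ω·5 + 4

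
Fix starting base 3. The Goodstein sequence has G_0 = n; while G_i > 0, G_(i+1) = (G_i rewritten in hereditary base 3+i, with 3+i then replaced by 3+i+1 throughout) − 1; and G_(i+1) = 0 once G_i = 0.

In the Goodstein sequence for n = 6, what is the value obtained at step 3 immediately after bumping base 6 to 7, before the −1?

8

6 —HB3→ 2·3 —bump→ 2·4 = 8 —(−1)→ 7
7 —HB4→ 4 + 3 —bump→ 5 + 3 = 8 —(−1)→ 7
7 —HB5→ 5 + 2 —bump→ 6 + 2 = 8 —(−1)→ 7
7 —HB6→ 6 + 1 —bump→ 7 + 1 = 8 —(−1)→ 7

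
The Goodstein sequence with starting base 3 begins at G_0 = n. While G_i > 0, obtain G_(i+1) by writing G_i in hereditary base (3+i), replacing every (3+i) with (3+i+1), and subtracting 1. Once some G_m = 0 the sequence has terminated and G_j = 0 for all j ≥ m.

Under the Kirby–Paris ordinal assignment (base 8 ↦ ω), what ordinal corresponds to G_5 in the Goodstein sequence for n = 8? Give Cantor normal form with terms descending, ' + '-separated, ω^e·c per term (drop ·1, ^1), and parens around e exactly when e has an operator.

G_0=8  [base 3] 2·3 + 2  →[3↦4]→  2·4 + 2 = 10  −1 ⇒ G_1=9
G_1=9  [base 4] 2·4 + 1  →[4↦5]→  2·5 + 1 = 11  −1 ⇒ G_2=10
G_2=10  [base 5] 2·5  →[5↦6]→  2·6 = 12  −1 ⇒ G_3=11
G_3=11  [base 6] 6 + 5  →[6↦7]→  7 + 5 = 12  −1 ⇒ G_4=11
G_4=11  [base 7] 7 + 4  →[7↦8]→  8 + 4 = 12  −1 ⇒ G_5=11

ω + 3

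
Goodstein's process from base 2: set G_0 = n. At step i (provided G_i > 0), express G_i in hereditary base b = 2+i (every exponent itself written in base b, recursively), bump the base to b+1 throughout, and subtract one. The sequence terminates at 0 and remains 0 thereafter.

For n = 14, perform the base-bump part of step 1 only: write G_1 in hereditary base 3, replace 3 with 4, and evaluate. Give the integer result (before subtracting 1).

[0] 14 ≡ 2^(2 + 1) + 2^2 + 2 (base 2). Lift 3: 111. −1: 110.
[1] 110 ≡ 3^(3 + 1) + 3^3 + 2 (base 3). Lift 4: 1282. −1: 1281.

1282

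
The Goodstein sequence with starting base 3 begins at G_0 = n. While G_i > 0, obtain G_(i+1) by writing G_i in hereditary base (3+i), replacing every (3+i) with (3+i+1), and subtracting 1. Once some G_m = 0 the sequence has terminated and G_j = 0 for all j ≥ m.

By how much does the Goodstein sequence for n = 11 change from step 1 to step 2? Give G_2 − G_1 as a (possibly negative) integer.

8

(0) 11|_3 = 3^2 + 2 ↦ 4^2 + 2|_4 = 18 ⇒ 17
(1) 17|_4 = 4^2 + 1 ↦ 5^2 + 1|_5 = 26 ⇒ 25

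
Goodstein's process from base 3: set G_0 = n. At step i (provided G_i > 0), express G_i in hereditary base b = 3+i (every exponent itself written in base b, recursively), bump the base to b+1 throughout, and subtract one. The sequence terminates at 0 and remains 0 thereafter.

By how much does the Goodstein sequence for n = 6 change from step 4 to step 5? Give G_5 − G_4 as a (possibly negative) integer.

step 0: 6 = 2·3; sub 4 for 3: 2·4; = 8; G_1 = 8−1 = 7
step 1: 7 = 4 + 3; sub 5 for 4: 5 + 3; = 8; G_2 = 8−1 = 7
step 2: 7 = 5 + 2; sub 6 for 5: 6 + 2; = 8; G_3 = 8−1 = 7
step 3: 7 = 6 + 1; sub 7 for 6: 7 + 1; = 8; G_4 = 8−1 = 7
step 4: 7 = 7; sub 8 for 7: 8; = 8; G_5 = 8−1 = 7

0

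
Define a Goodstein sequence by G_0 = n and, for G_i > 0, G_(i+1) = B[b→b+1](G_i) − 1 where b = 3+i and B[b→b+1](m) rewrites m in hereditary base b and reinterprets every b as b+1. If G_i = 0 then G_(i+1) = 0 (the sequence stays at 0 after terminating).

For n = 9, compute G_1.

15

G_0=9  [base 3] 3^2  →[3↦4]→  4^2 = 16  −1 ⇒ G_1=15
G_1=15  [base 4] 3·4 + 3  →[4↦5]→  3·5 + 3 = 18  −1 ⇒ G_2=17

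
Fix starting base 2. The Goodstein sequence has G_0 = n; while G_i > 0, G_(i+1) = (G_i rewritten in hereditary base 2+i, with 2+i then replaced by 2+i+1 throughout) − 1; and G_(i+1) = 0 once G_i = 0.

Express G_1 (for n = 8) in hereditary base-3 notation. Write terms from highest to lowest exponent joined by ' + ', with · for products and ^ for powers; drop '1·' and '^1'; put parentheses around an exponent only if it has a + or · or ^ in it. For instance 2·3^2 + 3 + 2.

step 0: 8 = 2^(2 + 1); sub 3 for 2: 3^(3 + 1); = 81; G_1 = 81−1 = 80
step 1: 80 = 2·3^3 + 2·3^2 + 2·3 + 2; sub 4 for 3: 2·4^4 + 2·4^2 + 2·4 + 2; = 554; G_2 = 554−1 = 553

2·3^3 + 2·3^2 + 2·3 + 2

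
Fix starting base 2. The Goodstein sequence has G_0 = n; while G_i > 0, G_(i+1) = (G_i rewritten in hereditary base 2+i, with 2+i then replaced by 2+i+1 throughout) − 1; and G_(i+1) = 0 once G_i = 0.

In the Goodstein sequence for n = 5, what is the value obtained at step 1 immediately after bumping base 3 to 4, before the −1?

i=0: 5 = 2^2 + 1 (b=2); 2→3: 3^3 + 1 = 28; 28−1 = 27
i=1: 27 = 3^3 (b=3); 3→4: 4^4 = 256; 256−1 = 255

256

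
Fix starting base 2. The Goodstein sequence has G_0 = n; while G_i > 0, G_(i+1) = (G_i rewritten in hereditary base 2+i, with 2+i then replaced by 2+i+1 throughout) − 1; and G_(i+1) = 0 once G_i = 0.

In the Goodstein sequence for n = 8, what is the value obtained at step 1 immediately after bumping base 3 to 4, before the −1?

(0) 8|_2 = 2^(2 + 1) ↦ 3^(3 + 1)|_3 = 81 ⇒ 80
(1) 80|_3 = 2·3^3 + 2·3^2 + 2·3 + 2 ↦ 2·4^4 + 2·4^2 + 2·4 + 2|_4 = 554 ⇒ 553

554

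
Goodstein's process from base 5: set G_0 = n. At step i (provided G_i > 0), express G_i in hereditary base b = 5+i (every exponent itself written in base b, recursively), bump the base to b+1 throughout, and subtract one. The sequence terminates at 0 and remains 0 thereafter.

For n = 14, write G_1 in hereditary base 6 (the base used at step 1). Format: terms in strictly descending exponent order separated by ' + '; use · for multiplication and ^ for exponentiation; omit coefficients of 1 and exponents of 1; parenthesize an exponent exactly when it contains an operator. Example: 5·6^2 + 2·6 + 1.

G_0=14  [base 5] 2·5 + 4  →[5↦6]→  2·6 + 4 = 16  −1 ⇒ G_1=15
G_1=15  [base 6] 2·6 + 3  →[6↦7]→  2·7 + 3 = 17  −1 ⇒ G_2=16

2·6 + 3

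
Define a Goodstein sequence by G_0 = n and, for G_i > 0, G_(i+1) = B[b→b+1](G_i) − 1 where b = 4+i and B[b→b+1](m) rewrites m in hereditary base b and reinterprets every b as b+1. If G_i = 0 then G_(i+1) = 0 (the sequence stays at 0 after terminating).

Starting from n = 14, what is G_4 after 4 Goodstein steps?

step 0: 14 = 3·4 + 2; sub 5 for 4: 3·5 + 2; = 17; G_1 = 17−1 = 16
step 1: 16 = 3·5 + 1; sub 6 for 5: 3·6 + 1; = 19; G_2 = 19−1 = 18
step 2: 18 = 3·6; sub 7 for 6: 3·7; = 21; G_3 = 21−1 = 20
step 3: 20 = 2·7 + 6; sub 8 for 7: 2·8 + 6; = 22; G_4 = 22−1 = 21

21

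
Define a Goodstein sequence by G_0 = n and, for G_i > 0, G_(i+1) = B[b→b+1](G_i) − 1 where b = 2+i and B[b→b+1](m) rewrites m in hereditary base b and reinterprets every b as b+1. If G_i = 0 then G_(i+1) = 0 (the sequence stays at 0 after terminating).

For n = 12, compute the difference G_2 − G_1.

base 2: 12 = 2^(2 + 1) + 2^2; at 3: 3^(3 + 1) + 3^3 = 108; next = 107
base 3: 107 = 3^(3 + 1) + 2·3^2 + 2·3 + 2; at 4: 4^(4 + 1) + 2·4^2 + 2·4 + 2 = 1066; next = 1065

958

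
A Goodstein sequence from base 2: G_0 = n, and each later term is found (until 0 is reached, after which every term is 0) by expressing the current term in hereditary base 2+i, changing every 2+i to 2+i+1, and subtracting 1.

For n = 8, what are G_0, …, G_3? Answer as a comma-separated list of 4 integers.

8, 80, 553, 6310

G_0 = 8. HB_2(8) = 2^(2 + 1). Bump = 81. G_1 = 80.
G_1 = 80. HB_3(80) = 2·3^3 + 2·3^2 + 2·3 + 2. Bump = 554. G_2 = 553.
G_2 = 553. HB_4(553) = 2·4^4 + 2·4^2 + 2·4 + 1. Bump = 6311. G_3 = 6310.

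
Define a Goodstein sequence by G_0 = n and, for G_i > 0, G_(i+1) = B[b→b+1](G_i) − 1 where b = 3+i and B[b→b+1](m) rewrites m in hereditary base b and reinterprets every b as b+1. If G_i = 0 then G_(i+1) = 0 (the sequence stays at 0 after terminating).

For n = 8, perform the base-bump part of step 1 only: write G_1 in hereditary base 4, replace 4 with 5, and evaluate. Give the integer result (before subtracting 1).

G_0 = 8. HB_3(8) = 2·3 + 2. Bump = 10. G_1 = 9.
G_1 = 9. HB_4(9) = 2·4 + 1. Bump = 11. G_2 = 10.

11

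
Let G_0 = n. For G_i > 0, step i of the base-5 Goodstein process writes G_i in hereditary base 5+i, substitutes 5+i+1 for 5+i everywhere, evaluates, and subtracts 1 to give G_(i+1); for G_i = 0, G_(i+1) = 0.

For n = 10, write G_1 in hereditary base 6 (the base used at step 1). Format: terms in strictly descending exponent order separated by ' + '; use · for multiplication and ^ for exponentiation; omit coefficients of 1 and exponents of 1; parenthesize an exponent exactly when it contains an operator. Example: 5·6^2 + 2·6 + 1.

6 + 5

G_0=10  [base 5] 2·5  →[5↦6]→  2·6 = 12  −1 ⇒ G_1=11
G_1=11  [base 6] 6 + 5  →[6↦7]→  7 + 5 = 12  −1 ⇒ G_2=11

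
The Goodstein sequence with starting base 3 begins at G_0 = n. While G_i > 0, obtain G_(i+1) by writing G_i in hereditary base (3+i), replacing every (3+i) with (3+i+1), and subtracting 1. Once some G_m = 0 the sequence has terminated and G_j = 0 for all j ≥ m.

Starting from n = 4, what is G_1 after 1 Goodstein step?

4

base 3: 4 = 3 + 1; at 4: 4 + 1 = 5; next = 4
base 4: 4 = 4; at 5: 5 = 5; next = 4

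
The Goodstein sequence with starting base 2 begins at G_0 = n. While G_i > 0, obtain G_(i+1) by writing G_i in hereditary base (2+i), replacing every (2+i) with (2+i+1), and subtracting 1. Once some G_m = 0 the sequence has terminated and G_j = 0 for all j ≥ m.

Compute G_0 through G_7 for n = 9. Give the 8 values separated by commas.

9, 81, 1023, 9842, 140743, 2471826, 50333399, 1162263921

step 0: 9 = 2^(2 + 1) + 1; sub 3 for 2: 3^(3 + 1) + 1; = 82; G_1 = 82−1 = 81
step 1: 81 = 3^(3 + 1); sub 4 for 3: 4^(4 + 1); = 1024; G_2 = 1024−1 = 1023
step 2: 1023 = 3·4^4 + 3·4^3 + 3·4^2 + 3·4 + 3; sub 5 for 4: 3·5^5 + 3·5^3 + 3·5^2 + 3·5 + 3; = 9843; G_3 = 9843−1 = 9842
step 3: 9842 = 3·5^5 + 3·5^3 + 3·5^2 + 3·5 + 2; sub 6 for 5: 3·6^6 + 3·6^3 + 3·6^2 + 3·6 + 2; = 140744; G_4 = 140744−1 = 140743
step 4: 140743 = 3·6^6 + 3·6^3 + 3·6^2 + 3·6 + 1; sub 7 for 6: 3·7^7 + 3·7^3 + 3·7^2 + 3·7 + 1; = 2471827; G_5 = 2471827−1 = 2471826
step 5: 2471826 = 3·7^7 + 3·7^3 + 3·7^2 + 3·7; sub 8 for 7: 3·8^8 + 3·8^3 + 3·8^2 + 3·8; = 50333400; G_6 = 50333400−1 = 50333399
step 6: 50333399 = 3·8^8 + 3·8^3 + 3·8^2 + 2·8 + 7; sub 9 for 8: 3·9^9 + 3·9^3 + 3·9^2 + 2·9 + 7; = 1162263922; G_7 = 1162263922−1 = 1162263921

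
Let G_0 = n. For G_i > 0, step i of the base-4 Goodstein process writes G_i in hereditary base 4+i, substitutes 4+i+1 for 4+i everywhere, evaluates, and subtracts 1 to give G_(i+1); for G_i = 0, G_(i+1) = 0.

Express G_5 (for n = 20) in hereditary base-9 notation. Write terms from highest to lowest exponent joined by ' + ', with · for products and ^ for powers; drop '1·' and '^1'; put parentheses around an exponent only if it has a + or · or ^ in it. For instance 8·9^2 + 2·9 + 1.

20 —HB4→ 4^2 + 4 —bump→ 5^2 + 5 = 30 —(−1)→ 29
29 —HB5→ 5^2 + 4 —bump→ 6^2 + 4 = 40 —(−1)→ 39
39 —HB6→ 6^2 + 3 —bump→ 7^2 + 3 = 52 —(−1)→ 51
51 —HB7→ 7^2 + 2 —bump→ 8^2 + 2 = 66 —(−1)→ 65
65 —HB8→ 8^2 + 1 —bump→ 9^2 + 1 = 82 —(−1)→ 81
81 —HB9→ 9^2 —bump→ 10^2 = 100 —(−1)→ 99

9^2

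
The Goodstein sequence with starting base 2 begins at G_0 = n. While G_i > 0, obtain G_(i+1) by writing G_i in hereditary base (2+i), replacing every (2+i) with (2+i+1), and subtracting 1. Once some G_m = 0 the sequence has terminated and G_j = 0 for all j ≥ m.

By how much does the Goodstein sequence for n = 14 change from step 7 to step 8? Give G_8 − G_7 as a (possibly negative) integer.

96513439003

14 —HB2→ 2^(2 + 1) + 2^2 + 2 —bump→ 3^(3 + 1) + 3^3 + 3 = 111 —(−1)→ 110
110 —HB3→ 3^(3 + 1) + 3^3 + 2 —bump→ 4^(4 + 1) + 4^4 + 2 = 1282 —(−1)→ 1281
1281 —HB4→ 4^(4 + 1) + 4^4 + 1 —bump→ 5^(5 + 1) + 5^5 + 1 = 18751 —(−1)→ 18750
18750 —HB5→ 5^(5 + 1) + 5^5 —bump→ 6^(6 + 1) + 6^6 = 326592 —(−1)→ 326591
326591 —HB6→ 6^(6 + 1) + 5·6^5 + 5·6^4 + 5·6^3 + 5·6^2 + 5·6 + 5 —bump→ 7^(7 + 1) + 5·7^5 + 5·7^4 + 5·7^3 + 5·7^2 + 5·7 + 5 = 5862841 —(−1)→ 5862840
5862840 —HB7→ 7^(7 + 1) + 5·7^5 + 5·7^4 + 5·7^3 + 5·7^2 + 5·7 + 4 —bump→ 8^(8 + 1) + 5·8^5 + 5·8^4 + 5·8^3 + 5·8^2 + 5·8 + 4 = 134404972 —(−1)→ 134404971
134404971 —HB8→ 8^(8 + 1) + 5·8^5 + 5·8^4 + 5·8^3 + 5·8^2 + 5·8 + 3 —bump→ 9^(9 + 1) + 5·9^5 + 5·9^4 + 5·9^3 + 5·9^2 + 5·9 + 3 = 3487116549 —(−1)→ 3487116548
3487116548 —HB9→ 9^(9 + 1) + 5·9^5 + 5·9^4 + 5·9^3 + 5·9^2 + 5·9 + 2 —bump→ 10^(10 + 1) + 5·10^5 + 5·10^4 + 5·10^3 + 5·10^2 + 5·10 + 2 = 100000555552 —(−1)→ 100000555551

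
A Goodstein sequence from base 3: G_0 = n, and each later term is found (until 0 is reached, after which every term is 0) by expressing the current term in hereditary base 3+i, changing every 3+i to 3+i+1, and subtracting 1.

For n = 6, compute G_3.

7

base 3: 6 = 2·3; at 4: 2·4 = 8; next = 7
base 4: 7 = 4 + 3; at 5: 5 + 3 = 8; next = 7
base 5: 7 = 5 + 2; at 6: 6 + 2 = 8; next = 7
base 6: 7 = 6 + 1; at 7: 7 + 1 = 8; next = 7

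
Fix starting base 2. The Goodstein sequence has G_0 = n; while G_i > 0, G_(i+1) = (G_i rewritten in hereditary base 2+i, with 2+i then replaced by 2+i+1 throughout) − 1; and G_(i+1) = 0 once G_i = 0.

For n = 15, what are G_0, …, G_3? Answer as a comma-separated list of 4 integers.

15, 111, 1283, 18752

i=0: 15 = 2^(2 + 1) + 2^2 + 2 + 1 (b=2); 2→3: 3^(3 + 1) + 3^3 + 3 + 1 = 112; 112−1 = 111
i=1: 111 = 3^(3 + 1) + 3^3 + 3 (b=3); 3→4: 4^(4 + 1) + 4^4 + 4 = 1284; 1284−1 = 1283
i=2: 1283 = 4^(4 + 1) + 4^4 + 3 (b=4); 4→5: 5^(5 + 1) + 5^5 + 3 = 18753; 18753−1 = 18752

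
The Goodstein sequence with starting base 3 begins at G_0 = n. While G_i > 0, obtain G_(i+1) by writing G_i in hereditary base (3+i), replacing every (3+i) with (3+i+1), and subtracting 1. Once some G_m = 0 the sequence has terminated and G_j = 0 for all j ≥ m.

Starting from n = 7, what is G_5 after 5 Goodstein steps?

G_0=7  [base 3] 2·3 + 1  →[3↦4]→  2·4 + 1 = 9  −1 ⇒ G_1=8
G_1=8  [base 4] 2·4  →[4↦5]→  2·5 = 10  −1 ⇒ G_2=9
G_2=9  [base 5] 5 + 4  →[5↦6]→  6 + 4 = 10  −1 ⇒ G_3=9
G_3=9  [base 6] 6 + 3  →[6↦7]→  7 + 3 = 10  −1 ⇒ G_4=9
G_4=9  [base 7] 7 + 2  →[7↦8]→  8 + 2 = 10  −1 ⇒ G_5=9
G_5=9  [base 8] 8 + 1  →[8↦9]→  9 + 1 = 10  −1 ⇒ G_6=9

9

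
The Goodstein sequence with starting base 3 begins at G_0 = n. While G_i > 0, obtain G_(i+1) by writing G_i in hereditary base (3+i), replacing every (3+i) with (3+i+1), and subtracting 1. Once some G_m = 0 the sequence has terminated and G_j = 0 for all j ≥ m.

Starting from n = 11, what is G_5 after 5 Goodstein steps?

43

[0] 11 ≡ 3^2 + 2 (base 3). Lift 4: 18. −1: 17.
[1] 17 ≡ 4^2 + 1 (base 4). Lift 5: 26. −1: 25.
[2] 25 ≡ 5^2 (base 5). Lift 6: 36. −1: 35.
[3] 35 ≡ 5·6 + 5 (base 6). Lift 7: 40. −1: 39.
[4] 39 ≡ 5·7 + 4 (base 7). Lift 8: 44. −1: 43.
[5] 43 ≡ 5·8 + 3 (base 8). Lift 9: 48. −1: 47.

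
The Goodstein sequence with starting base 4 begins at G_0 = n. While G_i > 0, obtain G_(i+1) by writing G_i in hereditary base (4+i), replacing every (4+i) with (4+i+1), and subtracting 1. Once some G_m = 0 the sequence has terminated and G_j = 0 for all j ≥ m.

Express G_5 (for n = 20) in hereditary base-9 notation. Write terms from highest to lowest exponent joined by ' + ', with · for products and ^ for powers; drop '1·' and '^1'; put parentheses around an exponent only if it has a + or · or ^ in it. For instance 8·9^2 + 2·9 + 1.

9^2

step 0: 20 = 4^2 + 4; sub 5 for 4: 5^2 + 5; = 30; G_1 = 30−1 = 29
step 1: 29 = 5^2 + 4; sub 6 for 5: 6^2 + 4; = 40; G_2 = 40−1 = 39
step 2: 39 = 6^2 + 3; sub 7 for 6: 7^2 + 3; = 52; G_3 = 52−1 = 51
step 3: 51 = 7^2 + 2; sub 8 for 7: 8^2 + 2; = 66; G_4 = 66−1 = 65
step 4: 65 = 8^2 + 1; sub 9 for 8: 9^2 + 1; = 82; G_5 = 82−1 = 81
step 5: 81 = 9^2; sub 10 for 9: 10^2; = 100; G_6 = 100−1 = 99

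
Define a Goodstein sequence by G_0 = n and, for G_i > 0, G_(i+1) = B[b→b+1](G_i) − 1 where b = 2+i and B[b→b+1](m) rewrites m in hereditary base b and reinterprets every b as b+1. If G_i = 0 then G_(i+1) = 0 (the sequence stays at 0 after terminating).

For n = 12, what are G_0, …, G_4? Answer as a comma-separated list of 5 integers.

12, 107, 1065, 15685, 280019

(0) 12|_2 = 2^(2 + 1) + 2^2 ↦ 3^(3 + 1) + 3^3|_3 = 108 ⇒ 107
(1) 107|_3 = 3^(3 + 1) + 2·3^2 + 2·3 + 2 ↦ 4^(4 + 1) + 2·4^2 + 2·4 + 2|_4 = 1066 ⇒ 1065
(2) 1065|_4 = 4^(4 + 1) + 2·4^2 + 2·4 + 1 ↦ 5^(5 + 1) + 2·5^2 + 2·5 + 1|_5 = 15686 ⇒ 15685
(3) 15685|_5 = 5^(5 + 1) + 2·5^2 + 2·5 ↦ 6^(6 + 1) + 2·6^2 + 2·6|_6 = 280020 ⇒ 280019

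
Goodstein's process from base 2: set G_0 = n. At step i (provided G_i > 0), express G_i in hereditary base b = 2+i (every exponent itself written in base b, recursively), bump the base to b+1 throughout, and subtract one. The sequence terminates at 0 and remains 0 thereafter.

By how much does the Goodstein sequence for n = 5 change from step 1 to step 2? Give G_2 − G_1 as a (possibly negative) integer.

228

i=0: 5 = 2^2 + 1 (b=2); 2→3: 3^3 + 1 = 28; 28−1 = 27
i=1: 27 = 3^3 (b=3); 3→4: 4^4 = 256; 256−1 = 255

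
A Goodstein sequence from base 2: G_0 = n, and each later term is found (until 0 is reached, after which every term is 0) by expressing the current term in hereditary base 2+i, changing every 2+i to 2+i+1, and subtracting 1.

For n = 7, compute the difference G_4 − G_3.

(0) 7|_2 = 2^2 + 2 + 1 ↦ 3^3 + 3 + 1|_3 = 31 ⇒ 30
(1) 30|_3 = 3^3 + 3 ↦ 4^4 + 4|_4 = 260 ⇒ 259
(2) 259|_4 = 4^4 + 3 ↦ 5^5 + 3|_5 = 3128 ⇒ 3127
(3) 3127|_5 = 5^5 + 2 ↦ 6^6 + 2|_6 = 46658 ⇒ 46657

43530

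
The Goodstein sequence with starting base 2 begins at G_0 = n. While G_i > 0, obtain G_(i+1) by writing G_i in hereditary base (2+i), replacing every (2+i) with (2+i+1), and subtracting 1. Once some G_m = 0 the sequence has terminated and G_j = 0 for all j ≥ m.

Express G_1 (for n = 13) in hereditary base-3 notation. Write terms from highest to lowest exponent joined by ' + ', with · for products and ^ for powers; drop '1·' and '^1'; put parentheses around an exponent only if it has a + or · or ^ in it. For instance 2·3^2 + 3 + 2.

3^(3 + 1) + 3^3

i=0: 13 = 2^(2 + 1) + 2^2 + 1 (b=2); 2→3: 3^(3 + 1) + 3^3 + 1 = 109; 109−1 = 108
i=1: 108 = 3^(3 + 1) + 3^3 (b=3); 3→4: 4^(4 + 1) + 4^4 = 1280; 1280−1 = 1279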